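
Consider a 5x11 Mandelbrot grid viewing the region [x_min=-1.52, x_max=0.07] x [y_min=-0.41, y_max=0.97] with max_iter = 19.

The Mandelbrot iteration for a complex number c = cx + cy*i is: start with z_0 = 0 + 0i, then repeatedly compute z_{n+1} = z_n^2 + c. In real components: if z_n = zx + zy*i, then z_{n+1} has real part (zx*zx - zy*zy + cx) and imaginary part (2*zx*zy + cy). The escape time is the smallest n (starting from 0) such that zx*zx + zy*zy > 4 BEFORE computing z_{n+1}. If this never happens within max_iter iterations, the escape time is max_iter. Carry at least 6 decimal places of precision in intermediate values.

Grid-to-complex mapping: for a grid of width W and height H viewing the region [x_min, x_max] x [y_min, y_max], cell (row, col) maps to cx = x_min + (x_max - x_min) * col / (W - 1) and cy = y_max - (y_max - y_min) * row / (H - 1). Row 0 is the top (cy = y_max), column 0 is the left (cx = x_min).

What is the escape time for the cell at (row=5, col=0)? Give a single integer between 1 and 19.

z_0 = 0 + 0i, c = -1.5200 + 0.2800i
Iter 1: z = -1.5200 + 0.2800i, |z|^2 = 2.3888
Iter 2: z = 0.7120 + -0.5712i, |z|^2 = 0.8332
Iter 3: z = -1.3393 + -0.5334i, |z|^2 = 2.0783
Iter 4: z = -0.0107 + 1.7088i, |z|^2 = 2.9200
Iter 5: z = -4.4398 + 0.2434i, |z|^2 = 19.7707
Escaped at iteration 5

Answer: 5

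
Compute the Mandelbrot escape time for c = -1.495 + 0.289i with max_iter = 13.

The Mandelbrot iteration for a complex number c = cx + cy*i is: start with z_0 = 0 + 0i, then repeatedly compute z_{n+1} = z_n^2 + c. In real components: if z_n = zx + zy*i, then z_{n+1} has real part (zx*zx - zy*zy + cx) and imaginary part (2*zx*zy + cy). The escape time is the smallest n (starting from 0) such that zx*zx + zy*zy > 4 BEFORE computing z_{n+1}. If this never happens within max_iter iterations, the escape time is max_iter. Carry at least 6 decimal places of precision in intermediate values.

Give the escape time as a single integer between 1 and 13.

z_0 = 0 + 0i, c = -1.4950 + 0.2890i
Iter 1: z = -1.4950 + 0.2890i, |z|^2 = 2.3185
Iter 2: z = 0.6565 + -0.5751i, |z|^2 = 0.7617
Iter 3: z = -1.3948 + -0.4661i, |z|^2 = 2.1626
Iter 4: z = 0.2331 + 1.5893i, |z|^2 = 2.5801
Iter 5: z = -3.9664 + 1.0298i, |z|^2 = 16.7930
Escaped at iteration 5

Answer: 5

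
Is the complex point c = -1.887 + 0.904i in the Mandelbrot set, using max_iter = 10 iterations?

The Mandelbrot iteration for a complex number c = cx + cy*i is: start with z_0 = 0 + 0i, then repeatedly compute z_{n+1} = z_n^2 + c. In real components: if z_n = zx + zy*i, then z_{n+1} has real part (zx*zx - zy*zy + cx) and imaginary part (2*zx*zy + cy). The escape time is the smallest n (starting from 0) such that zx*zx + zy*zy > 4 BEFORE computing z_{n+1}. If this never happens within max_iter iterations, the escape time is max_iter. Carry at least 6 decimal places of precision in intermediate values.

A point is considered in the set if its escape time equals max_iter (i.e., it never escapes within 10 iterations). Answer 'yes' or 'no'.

Answer: no

Derivation:
z_0 = 0 + 0i, c = -1.8870 + 0.9040i
Iter 1: z = -1.8870 + 0.9040i, |z|^2 = 4.3780
Escaped at iteration 1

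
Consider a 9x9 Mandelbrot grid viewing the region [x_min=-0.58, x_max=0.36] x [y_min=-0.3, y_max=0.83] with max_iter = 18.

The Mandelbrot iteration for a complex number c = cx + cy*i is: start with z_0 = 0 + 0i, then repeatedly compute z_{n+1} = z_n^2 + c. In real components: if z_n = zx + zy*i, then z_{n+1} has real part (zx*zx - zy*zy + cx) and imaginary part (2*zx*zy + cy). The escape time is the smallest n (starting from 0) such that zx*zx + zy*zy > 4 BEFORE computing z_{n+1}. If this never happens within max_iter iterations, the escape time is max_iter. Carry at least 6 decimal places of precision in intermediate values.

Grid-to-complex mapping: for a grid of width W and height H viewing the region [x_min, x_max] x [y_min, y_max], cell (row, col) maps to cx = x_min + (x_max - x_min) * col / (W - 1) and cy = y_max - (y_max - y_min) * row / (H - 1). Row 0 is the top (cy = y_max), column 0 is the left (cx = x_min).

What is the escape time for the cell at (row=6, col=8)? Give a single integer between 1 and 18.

z_0 = 0 + 0i, c = 0.3600 + -0.0175i
Iter 1: z = 0.3600 + -0.0175i, |z|^2 = 0.1299
Iter 2: z = 0.4893 + -0.0301i, |z|^2 = 0.2403
Iter 3: z = 0.5985 + -0.0470i, |z|^2 = 0.3604
Iter 4: z = 0.7160 + -0.0737i, |z|^2 = 0.5181
Iter 5: z = 0.8672 + -0.1230i, |z|^2 = 0.7672
Iter 6: z = 1.0969 + -0.2309i, |z|^2 = 1.2566
Iter 7: z = 1.5099 + -0.5241i, |z|^2 = 2.5546
Iter 8: z = 2.3653 + -1.6002i, |z|^2 = 8.1552
Escaped at iteration 8

Answer: 8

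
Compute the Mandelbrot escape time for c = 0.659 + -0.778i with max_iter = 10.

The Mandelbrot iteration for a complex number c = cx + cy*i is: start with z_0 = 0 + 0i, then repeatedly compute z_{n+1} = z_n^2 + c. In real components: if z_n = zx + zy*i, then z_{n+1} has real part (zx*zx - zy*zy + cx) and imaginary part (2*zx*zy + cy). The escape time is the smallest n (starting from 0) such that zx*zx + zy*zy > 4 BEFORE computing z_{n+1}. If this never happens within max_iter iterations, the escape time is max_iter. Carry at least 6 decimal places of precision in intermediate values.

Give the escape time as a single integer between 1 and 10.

z_0 = 0 + 0i, c = 0.6590 + -0.7780i
Iter 1: z = 0.6590 + -0.7780i, |z|^2 = 1.0396
Iter 2: z = 0.4880 + -1.8034i, |z|^2 = 3.4904
Iter 3: z = -2.3551 + -2.5381i, |z|^2 = 11.9886
Escaped at iteration 3

Answer: 3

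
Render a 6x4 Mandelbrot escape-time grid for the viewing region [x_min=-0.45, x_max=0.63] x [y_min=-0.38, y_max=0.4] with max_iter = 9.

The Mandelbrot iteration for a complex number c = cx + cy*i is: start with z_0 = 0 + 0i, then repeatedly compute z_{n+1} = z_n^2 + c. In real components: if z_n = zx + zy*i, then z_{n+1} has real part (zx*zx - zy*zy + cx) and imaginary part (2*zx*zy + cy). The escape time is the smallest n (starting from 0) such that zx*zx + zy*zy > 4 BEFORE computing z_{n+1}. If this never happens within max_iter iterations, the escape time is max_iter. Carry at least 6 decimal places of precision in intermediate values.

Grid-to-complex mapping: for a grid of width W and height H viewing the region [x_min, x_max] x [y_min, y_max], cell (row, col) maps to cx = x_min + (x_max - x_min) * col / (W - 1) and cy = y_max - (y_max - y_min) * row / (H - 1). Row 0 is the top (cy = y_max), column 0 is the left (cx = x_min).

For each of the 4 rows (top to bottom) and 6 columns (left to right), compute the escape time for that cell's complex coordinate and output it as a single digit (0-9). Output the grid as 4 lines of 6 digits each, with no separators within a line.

Answer: 999993
999994
999984
999993

Derivation:
(row=0, col=0): c = -0.4500 + 0.4000i → escape time 9
(row=0, col=1): c = -0.2340 + 0.4000i → escape time 9
(row=0, col=2): c = -0.0180 + 0.4000i → escape time 9
(row=0, col=3): c = 0.1980 + 0.4000i → escape time 9
(row=0, col=4): c = 0.4140 + 0.4000i → escape time 9
(row=0, col=5): c = 0.6300 + 0.4000i → escape time 3
(row=1, col=0): c = -0.4500 + 0.1400i → escape time 9
(row=1, col=1): c = -0.2340 + 0.1400i → escape time 9
(row=1, col=2): c = -0.0180 + 0.1400i → escape time 9
(row=1, col=3): c = 0.1980 + 0.1400i → escape time 9
(row=1, col=4): c = 0.4140 + 0.1400i → escape time 9
(row=1, col=5): c = 0.6300 + 0.1400i → escape time 4
(row=2, col=0): c = -0.4500 + -0.1200i → escape time 9
(row=2, col=1): c = -0.2340 + -0.1200i → escape time 9
(row=2, col=2): c = -0.0180 + -0.1200i → escape time 9
(row=2, col=3): c = 0.1980 + -0.1200i → escape time 9
(row=2, col=4): c = 0.4140 + -0.1200i → escape time 8
(row=2, col=5): c = 0.6300 + -0.1200i → escape time 4
(row=3, col=0): c = -0.4500 + -0.3800i → escape time 9
(row=3, col=1): c = -0.2340 + -0.3800i → escape time 9
(row=3, col=2): c = -0.0180 + -0.3800i → escape time 9
(row=3, col=3): c = 0.1980 + -0.3800i → escape time 9
(row=3, col=4): c = 0.4140 + -0.3800i → escape time 9
(row=3, col=5): c = 0.6300 + -0.3800i → escape time 3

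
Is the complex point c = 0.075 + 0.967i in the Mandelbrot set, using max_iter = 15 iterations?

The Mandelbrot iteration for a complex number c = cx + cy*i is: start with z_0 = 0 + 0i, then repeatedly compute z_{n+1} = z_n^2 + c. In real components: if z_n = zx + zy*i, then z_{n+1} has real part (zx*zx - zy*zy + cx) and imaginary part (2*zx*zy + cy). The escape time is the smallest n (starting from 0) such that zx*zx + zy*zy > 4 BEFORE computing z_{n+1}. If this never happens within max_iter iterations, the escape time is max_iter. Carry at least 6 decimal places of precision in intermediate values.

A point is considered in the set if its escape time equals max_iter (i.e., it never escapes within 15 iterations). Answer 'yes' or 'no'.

Answer: no

Derivation:
z_0 = 0 + 0i, c = 0.0750 + 0.9670i
Iter 1: z = 0.0750 + 0.9670i, |z|^2 = 0.9407
Iter 2: z = -0.8545 + 1.1120i, |z|^2 = 1.9668
Iter 3: z = -0.4315 + -0.9334i, |z|^2 = 1.0575
Iter 4: z = -0.6100 + 1.7726i, |z|^2 = 3.5143
Iter 5: z = -2.6951 + -1.1957i, |z|^2 = 8.6930
Escaped at iteration 5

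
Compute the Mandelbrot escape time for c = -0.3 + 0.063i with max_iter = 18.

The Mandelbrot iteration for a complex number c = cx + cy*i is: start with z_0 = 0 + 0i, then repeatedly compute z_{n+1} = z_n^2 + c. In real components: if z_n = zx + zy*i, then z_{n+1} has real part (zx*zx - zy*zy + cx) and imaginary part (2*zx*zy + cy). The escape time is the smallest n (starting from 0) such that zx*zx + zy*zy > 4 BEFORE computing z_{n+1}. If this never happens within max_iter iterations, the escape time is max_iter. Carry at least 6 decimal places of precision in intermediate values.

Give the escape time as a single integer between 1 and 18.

Answer: 18

Derivation:
z_0 = 0 + 0i, c = -0.3000 + 0.0630i
Iter 1: z = -0.3000 + 0.0630i, |z|^2 = 0.0940
Iter 2: z = -0.2140 + 0.0252i, |z|^2 = 0.0464
Iter 3: z = -0.2549 + 0.0522i, |z|^2 = 0.0677
Iter 4: z = -0.2378 + 0.0364i, |z|^2 = 0.0579
Iter 5: z = -0.2448 + 0.0457i, |z|^2 = 0.0620
Iter 6: z = -0.2422 + 0.0406i, |z|^2 = 0.0603
Iter 7: z = -0.2430 + 0.0433i, |z|^2 = 0.0609
Iter 8: z = -0.2428 + 0.0419i, |z|^2 = 0.0607
Iter 9: z = -0.2428 + 0.0426i, |z|^2 = 0.0608
Iter 10: z = -0.2429 + 0.0423i, |z|^2 = 0.0608
Iter 11: z = -0.2428 + 0.0425i, |z|^2 = 0.0608
Iter 12: z = -0.2428 + 0.0424i, |z|^2 = 0.0608
Iter 13: z = -0.2428 + 0.0424i, |z|^2 = 0.0608
Iter 14: z = -0.2428 + 0.0424i, |z|^2 = 0.0608
Iter 15: z = -0.2428 + 0.0424i, |z|^2 = 0.0608
Iter 16: z = -0.2428 + 0.0424i, |z|^2 = 0.0608
Iter 17: z = -0.2428 + 0.0424i, |z|^2 = 0.0608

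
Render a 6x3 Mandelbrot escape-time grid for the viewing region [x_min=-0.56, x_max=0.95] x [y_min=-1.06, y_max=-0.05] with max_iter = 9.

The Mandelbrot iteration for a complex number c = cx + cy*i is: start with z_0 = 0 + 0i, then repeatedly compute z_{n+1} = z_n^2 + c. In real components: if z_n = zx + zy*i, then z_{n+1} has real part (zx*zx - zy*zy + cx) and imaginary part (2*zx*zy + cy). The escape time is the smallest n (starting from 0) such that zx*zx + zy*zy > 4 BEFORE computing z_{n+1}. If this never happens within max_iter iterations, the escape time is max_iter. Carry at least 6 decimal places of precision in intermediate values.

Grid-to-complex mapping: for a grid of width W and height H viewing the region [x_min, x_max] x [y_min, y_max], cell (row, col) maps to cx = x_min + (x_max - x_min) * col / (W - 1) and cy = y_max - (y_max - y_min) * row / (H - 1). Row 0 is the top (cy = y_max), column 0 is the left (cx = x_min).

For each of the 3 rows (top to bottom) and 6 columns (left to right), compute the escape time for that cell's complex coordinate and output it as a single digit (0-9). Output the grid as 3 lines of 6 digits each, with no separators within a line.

Answer: 999943
999932
454322

Derivation:
(row=0, col=0): c = -0.5600 + -0.0500i → escape time 9
(row=0, col=1): c = -0.2580 + -0.0500i → escape time 9
(row=0, col=2): c = 0.0440 + -0.0500i → escape time 9
(row=0, col=3): c = 0.3460 + -0.0500i → escape time 9
(row=0, col=4): c = 0.6480 + -0.0500i → escape time 4
(row=0, col=5): c = 0.9500 + -0.0500i → escape time 3
(row=1, col=0): c = -0.5600 + -0.5550i → escape time 9
(row=1, col=1): c = -0.2580 + -0.5550i → escape time 9
(row=1, col=2): c = 0.0440 + -0.5550i → escape time 9
(row=1, col=3): c = 0.3460 + -0.5550i → escape time 9
(row=1, col=4): c = 0.6480 + -0.5550i → escape time 3
(row=1, col=5): c = 0.9500 + -0.5550i → escape time 2
(row=2, col=0): c = -0.5600 + -1.0600i → escape time 4
(row=2, col=1): c = -0.2580 + -1.0600i → escape time 5
(row=2, col=2): c = 0.0440 + -1.0600i → escape time 4
(row=2, col=3): c = 0.3460 + -1.0600i → escape time 3
(row=2, col=4): c = 0.6480 + -1.0600i → escape time 2
(row=2, col=5): c = 0.9500 + -1.0600i → escape time 2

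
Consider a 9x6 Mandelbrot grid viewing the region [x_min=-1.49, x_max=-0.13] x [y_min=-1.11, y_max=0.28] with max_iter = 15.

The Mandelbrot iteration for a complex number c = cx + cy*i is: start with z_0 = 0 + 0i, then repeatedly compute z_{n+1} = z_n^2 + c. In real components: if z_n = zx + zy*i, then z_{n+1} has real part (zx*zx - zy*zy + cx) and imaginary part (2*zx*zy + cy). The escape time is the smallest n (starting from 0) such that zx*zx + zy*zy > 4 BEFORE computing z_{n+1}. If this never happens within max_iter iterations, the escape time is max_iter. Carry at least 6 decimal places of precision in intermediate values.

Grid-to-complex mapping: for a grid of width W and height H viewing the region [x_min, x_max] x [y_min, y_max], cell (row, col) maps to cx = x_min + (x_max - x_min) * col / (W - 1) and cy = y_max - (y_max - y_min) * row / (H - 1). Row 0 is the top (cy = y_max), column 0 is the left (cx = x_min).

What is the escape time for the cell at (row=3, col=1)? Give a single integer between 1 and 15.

Answer: 3

Derivation:
z_0 = 0 + 0i, c = -1.3200 + -0.5540i
Iter 1: z = -1.3200 + -0.5540i, |z|^2 = 2.0493
Iter 2: z = 0.1155 + 0.9086i, |z|^2 = 0.8388
Iter 3: z = -2.1321 + -0.3442i, |z|^2 = 4.6645
Escaped at iteration 3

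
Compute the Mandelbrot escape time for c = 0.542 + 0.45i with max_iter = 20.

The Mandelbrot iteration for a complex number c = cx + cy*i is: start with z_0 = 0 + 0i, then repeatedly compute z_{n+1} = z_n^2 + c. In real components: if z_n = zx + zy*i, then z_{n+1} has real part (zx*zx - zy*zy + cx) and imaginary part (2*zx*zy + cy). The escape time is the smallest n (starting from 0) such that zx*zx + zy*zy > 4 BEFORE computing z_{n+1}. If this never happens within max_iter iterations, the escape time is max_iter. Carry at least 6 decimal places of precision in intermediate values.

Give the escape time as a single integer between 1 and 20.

z_0 = 0 + 0i, c = 0.5420 + 0.4500i
Iter 1: z = 0.5420 + 0.4500i, |z|^2 = 0.4963
Iter 2: z = 0.6333 + 0.9378i, |z|^2 = 1.2805
Iter 3: z = 0.0636 + 1.6377i, |z|^2 = 2.6863
Iter 4: z = -2.1362 + 0.6582i, |z|^2 = 4.9965
Escaped at iteration 4

Answer: 4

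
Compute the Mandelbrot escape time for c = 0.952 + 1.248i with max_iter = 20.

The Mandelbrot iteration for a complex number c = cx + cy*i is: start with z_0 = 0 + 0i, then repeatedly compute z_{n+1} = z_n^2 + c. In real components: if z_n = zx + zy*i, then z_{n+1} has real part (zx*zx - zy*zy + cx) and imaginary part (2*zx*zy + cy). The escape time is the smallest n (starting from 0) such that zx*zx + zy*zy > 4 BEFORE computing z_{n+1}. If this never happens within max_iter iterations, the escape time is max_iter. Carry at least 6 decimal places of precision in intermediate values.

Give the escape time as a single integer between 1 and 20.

Answer: 2

Derivation:
z_0 = 0 + 0i, c = 0.9520 + 1.2480i
Iter 1: z = 0.9520 + 1.2480i, |z|^2 = 2.4638
Iter 2: z = 0.3008 + 3.6242i, |z|^2 = 13.2252
Escaped at iteration 2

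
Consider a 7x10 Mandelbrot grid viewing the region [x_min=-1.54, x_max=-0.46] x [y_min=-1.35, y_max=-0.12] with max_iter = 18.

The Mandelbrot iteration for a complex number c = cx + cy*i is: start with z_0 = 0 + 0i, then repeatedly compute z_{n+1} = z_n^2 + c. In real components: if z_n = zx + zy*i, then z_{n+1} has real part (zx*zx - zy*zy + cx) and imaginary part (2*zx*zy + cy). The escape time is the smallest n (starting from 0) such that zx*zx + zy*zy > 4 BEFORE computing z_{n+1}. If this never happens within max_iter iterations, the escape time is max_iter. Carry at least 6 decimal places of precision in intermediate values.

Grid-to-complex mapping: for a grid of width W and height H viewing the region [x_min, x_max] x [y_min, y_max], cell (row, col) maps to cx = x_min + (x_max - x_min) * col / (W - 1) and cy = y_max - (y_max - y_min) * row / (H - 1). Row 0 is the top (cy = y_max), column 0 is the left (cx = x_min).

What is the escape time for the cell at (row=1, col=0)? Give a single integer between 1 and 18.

Answer: 5

Derivation:
z_0 = 0 + 0i, c = -1.5400 + -0.2567i
Iter 1: z = -1.5400 + -0.2567i, |z|^2 = 2.4375
Iter 2: z = 0.7657 + 0.5339i, |z|^2 = 0.8713
Iter 3: z = -1.2387 + 0.5609i, |z|^2 = 1.8490
Iter 4: z = -0.3203 + -1.6463i, |z|^2 = 2.8128
Iter 5: z = -4.1476 + 0.7979i, |z|^2 = 17.8394
Escaped at iteration 5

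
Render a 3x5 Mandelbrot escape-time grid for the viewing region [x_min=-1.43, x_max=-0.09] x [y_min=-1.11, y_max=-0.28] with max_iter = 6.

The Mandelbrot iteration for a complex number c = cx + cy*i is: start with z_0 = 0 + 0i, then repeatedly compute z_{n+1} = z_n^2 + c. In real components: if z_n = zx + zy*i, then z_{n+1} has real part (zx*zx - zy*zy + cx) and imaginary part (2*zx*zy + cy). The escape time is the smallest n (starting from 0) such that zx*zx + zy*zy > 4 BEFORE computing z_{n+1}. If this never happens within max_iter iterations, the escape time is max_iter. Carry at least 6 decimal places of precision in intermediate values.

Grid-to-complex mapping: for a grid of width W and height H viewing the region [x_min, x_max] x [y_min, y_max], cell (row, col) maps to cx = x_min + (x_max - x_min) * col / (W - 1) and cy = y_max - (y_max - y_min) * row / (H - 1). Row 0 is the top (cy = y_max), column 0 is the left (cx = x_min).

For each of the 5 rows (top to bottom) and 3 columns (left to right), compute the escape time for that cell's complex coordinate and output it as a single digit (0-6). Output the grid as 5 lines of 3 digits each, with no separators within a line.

Answer: 566
366
356
346
235

Derivation:
(row=0, col=0): c = -1.4300 + -0.2800i → escape time 5
(row=0, col=1): c = -0.7600 + -0.2800i → escape time 6
(row=0, col=2): c = -0.0900 + -0.2800i → escape time 6
(row=1, col=0): c = -1.4300 + -0.4875i → escape time 3
(row=1, col=1): c = -0.7600 + -0.4875i → escape time 6
(row=1, col=2): c = -0.0900 + -0.4875i → escape time 6
(row=2, col=0): c = -1.4300 + -0.6950i → escape time 3
(row=2, col=1): c = -0.7600 + -0.6950i → escape time 5
(row=2, col=2): c = -0.0900 + -0.6950i → escape time 6
(row=3, col=0): c = -1.4300 + -0.9025i → escape time 3
(row=3, col=1): c = -0.7600 + -0.9025i → escape time 4
(row=3, col=2): c = -0.0900 + -0.9025i → escape time 6
(row=4, col=0): c = -1.4300 + -1.1100i → escape time 2
(row=4, col=1): c = -0.7600 + -1.1100i → escape time 3
(row=4, col=2): c = -0.0900 + -1.1100i → escape time 5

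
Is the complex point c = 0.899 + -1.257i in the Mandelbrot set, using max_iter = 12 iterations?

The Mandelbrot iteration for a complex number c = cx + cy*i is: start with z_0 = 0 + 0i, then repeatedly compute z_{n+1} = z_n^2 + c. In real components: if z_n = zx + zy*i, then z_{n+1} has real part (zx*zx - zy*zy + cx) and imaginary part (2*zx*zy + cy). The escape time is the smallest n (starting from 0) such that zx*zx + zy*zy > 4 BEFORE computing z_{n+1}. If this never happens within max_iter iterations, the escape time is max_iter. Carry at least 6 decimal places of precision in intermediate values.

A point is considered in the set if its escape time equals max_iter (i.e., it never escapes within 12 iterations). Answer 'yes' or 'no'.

Answer: no

Derivation:
z_0 = 0 + 0i, c = 0.8990 + -1.2570i
Iter 1: z = 0.8990 + -1.2570i, |z|^2 = 2.3882
Iter 2: z = 0.1272 + -3.5171i, |z|^2 = 12.3861
Escaped at iteration 2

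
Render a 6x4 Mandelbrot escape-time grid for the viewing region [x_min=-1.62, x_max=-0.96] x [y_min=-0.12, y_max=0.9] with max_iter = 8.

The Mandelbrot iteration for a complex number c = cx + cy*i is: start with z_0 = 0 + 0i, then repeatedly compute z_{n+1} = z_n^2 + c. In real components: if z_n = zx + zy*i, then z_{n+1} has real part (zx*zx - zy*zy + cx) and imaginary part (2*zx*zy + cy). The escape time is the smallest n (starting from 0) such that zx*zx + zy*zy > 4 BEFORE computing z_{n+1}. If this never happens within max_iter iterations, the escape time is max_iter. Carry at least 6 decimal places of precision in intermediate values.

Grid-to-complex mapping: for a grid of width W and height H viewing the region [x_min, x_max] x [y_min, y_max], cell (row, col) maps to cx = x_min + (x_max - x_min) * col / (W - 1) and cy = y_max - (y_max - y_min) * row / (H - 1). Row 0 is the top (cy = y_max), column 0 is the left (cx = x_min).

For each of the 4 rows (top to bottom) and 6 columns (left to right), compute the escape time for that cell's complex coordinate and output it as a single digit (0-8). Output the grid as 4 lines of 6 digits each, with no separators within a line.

(row=0, col=0): c = -1.6200 + 0.9000i → escape time 2
(row=0, col=1): c = -1.4880 + 0.9000i → escape time 3
(row=0, col=2): c = -1.3560 + 0.9000i → escape time 3
(row=0, col=3): c = -1.2240 + 0.9000i → escape time 3
(row=0, col=4): c = -1.0920 + 0.9000i → escape time 3
(row=0, col=5): c = -0.9600 + 0.9000i → escape time 3
(row=1, col=0): c = -1.6200 + 0.5600i → escape time 3
(row=1, col=1): c = -1.4880 + 0.5600i → escape time 3
(row=1, col=2): c = -1.3560 + 0.5600i → escape time 3
(row=1, col=3): c = -1.2240 + 0.5600i → escape time 4
(row=1, col=4): c = -1.0920 + 0.5600i → escape time 5
(row=1, col=5): c = -0.9600 + 0.5600i → escape time 5
(row=2, col=0): c = -1.6200 + 0.2200i → escape time 4
(row=2, col=1): c = -1.4880 + 0.2200i → escape time 5
(row=2, col=2): c = -1.3560 + 0.2200i → escape time 7
(row=2, col=3): c = -1.2240 + 0.2200i → escape time 8
(row=2, col=4): c = -1.0920 + 0.2200i → escape time 8
(row=2, col=5): c = -0.9600 + 0.2200i → escape time 8
(row=3, col=0): c = -1.6200 + -0.1200i → escape time 6
(row=3, col=1): c = -1.4880 + -0.1200i → escape time 7
(row=3, col=2): c = -1.3560 + -0.1200i → escape time 8
(row=3, col=3): c = -1.2240 + -0.1200i → escape time 8
(row=3, col=4): c = -1.0920 + -0.1200i → escape time 8
(row=3, col=5): c = -0.9600 + -0.1200i → escape time 8

Answer: 233333
333455
457888
678888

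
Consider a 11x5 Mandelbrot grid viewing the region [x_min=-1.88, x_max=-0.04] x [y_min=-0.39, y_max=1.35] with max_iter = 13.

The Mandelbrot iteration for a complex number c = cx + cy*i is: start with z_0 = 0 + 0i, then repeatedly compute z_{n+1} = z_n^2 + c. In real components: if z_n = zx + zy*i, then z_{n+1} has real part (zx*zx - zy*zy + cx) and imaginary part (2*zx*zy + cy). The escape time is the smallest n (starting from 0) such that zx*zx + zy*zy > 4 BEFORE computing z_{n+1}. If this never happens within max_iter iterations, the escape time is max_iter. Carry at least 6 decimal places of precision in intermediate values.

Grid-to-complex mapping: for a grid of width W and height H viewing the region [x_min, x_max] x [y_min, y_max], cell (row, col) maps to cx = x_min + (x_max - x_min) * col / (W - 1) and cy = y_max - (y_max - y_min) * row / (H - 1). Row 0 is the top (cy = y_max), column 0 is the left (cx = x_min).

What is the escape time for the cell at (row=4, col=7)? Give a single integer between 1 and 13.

z_0 = 0 + 0i, c = -0.5920 + -0.3900i
Iter 1: z = -0.5920 + -0.3900i, |z|^2 = 0.5026
Iter 2: z = -0.3936 + 0.0718i, |z|^2 = 0.1601
Iter 3: z = -0.4422 + -0.4465i, |z|^2 = 0.3949
Iter 4: z = -0.5958 + 0.0049i, |z|^2 = 0.3550
Iter 5: z = -0.2370 + -0.3958i, |z|^2 = 0.2129
Iter 6: z = -0.6925 + -0.2024i, |z|^2 = 0.5205
Iter 7: z = -0.1534 + -0.1097i, |z|^2 = 0.0356
Iter 8: z = -0.5805 + -0.3563i, |z|^2 = 0.4640
Iter 9: z = -0.3820 + 0.0237i, |z|^2 = 0.1465
Iter 10: z = -0.4466 + -0.4081i, |z|^2 = 0.3661
Iter 11: z = -0.5591 + -0.0254i, |z|^2 = 0.3132
Iter 12: z = -0.2801 + -0.3616i, |z|^2 = 0.2092

Answer: 13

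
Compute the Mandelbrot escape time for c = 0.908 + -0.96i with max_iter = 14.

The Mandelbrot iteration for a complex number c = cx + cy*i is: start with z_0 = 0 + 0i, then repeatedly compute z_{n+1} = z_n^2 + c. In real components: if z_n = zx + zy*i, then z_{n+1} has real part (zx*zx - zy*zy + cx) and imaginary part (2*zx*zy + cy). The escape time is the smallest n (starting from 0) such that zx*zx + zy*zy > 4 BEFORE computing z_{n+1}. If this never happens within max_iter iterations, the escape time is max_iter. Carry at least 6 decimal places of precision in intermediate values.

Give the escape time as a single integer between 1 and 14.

z_0 = 0 + 0i, c = 0.9080 + -0.9600i
Iter 1: z = 0.9080 + -0.9600i, |z|^2 = 1.7461
Iter 2: z = 0.8109 + -2.7034i, |z|^2 = 7.9657
Escaped at iteration 2

Answer: 2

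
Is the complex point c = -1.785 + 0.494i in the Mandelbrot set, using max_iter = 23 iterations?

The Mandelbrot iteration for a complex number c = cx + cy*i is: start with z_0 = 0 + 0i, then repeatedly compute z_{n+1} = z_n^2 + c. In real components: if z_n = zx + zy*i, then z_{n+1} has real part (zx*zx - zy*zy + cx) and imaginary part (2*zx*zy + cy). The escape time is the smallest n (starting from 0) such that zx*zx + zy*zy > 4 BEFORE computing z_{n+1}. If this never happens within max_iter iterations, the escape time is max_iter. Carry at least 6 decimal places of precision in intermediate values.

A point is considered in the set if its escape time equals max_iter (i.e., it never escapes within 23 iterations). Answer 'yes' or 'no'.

z_0 = 0 + 0i, c = -1.7850 + 0.4940i
Iter 1: z = -1.7850 + 0.4940i, |z|^2 = 3.4303
Iter 2: z = 1.1572 + -1.2696i, |z|^2 = 2.9509
Iter 3: z = -2.0577 + -2.4443i, |z|^2 = 10.2089
Escaped at iteration 3

Answer: no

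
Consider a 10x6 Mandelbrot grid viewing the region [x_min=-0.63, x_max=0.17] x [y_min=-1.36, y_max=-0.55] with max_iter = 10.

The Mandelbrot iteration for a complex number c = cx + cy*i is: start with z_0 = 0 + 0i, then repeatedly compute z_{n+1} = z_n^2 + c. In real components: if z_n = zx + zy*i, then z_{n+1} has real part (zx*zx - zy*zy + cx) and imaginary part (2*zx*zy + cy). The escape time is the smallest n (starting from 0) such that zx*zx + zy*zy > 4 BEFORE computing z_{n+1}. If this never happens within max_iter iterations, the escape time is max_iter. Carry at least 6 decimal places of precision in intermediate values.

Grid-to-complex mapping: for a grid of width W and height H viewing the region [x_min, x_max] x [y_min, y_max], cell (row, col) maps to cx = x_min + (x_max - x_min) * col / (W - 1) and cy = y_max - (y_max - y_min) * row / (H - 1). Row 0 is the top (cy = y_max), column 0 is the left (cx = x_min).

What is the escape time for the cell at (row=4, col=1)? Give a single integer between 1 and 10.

z_0 = 0 + 0i, c = -0.5411 + -1.1980i
Iter 1: z = -0.5411 + -1.1980i, |z|^2 = 1.7280
Iter 2: z = -1.6835 + 0.0985i, |z|^2 = 2.8439
Iter 3: z = 2.2834 + -1.5297i, |z|^2 = 7.5538
Escaped at iteration 3

Answer: 3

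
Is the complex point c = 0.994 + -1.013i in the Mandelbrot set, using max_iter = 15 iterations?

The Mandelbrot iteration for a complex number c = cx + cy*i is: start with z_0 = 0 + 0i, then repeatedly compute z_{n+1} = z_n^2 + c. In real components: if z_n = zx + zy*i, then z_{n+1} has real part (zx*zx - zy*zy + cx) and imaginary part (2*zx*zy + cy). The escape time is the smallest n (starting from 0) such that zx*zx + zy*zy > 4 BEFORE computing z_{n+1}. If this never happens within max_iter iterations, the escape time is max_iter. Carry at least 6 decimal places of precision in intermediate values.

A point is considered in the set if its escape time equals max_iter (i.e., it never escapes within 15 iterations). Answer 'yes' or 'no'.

Answer: no

Derivation:
z_0 = 0 + 0i, c = 0.9940 + -1.0130i
Iter 1: z = 0.9940 + -1.0130i, |z|^2 = 2.0142
Iter 2: z = 0.9559 + -3.0268i, |z|^2 = 10.0755
Escaped at iteration 2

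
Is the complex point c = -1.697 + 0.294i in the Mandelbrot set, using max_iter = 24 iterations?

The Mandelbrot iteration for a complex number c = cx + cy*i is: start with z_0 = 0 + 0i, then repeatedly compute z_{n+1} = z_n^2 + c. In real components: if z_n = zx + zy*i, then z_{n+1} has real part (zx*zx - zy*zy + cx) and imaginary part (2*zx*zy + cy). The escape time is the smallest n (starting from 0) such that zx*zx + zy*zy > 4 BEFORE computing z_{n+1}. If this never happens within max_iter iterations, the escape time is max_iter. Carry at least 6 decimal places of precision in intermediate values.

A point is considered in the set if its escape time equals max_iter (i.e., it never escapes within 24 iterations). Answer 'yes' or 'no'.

z_0 = 0 + 0i, c = -1.6970 + 0.2940i
Iter 1: z = -1.6970 + 0.2940i, |z|^2 = 2.9662
Iter 2: z = 1.0964 + -0.7038i, |z|^2 = 1.6974
Iter 3: z = -0.9904 + -1.2493i, |z|^2 = 2.5416
Iter 4: z = -2.2770 + 2.7686i, |z|^2 = 12.8498
Escaped at iteration 4

Answer: no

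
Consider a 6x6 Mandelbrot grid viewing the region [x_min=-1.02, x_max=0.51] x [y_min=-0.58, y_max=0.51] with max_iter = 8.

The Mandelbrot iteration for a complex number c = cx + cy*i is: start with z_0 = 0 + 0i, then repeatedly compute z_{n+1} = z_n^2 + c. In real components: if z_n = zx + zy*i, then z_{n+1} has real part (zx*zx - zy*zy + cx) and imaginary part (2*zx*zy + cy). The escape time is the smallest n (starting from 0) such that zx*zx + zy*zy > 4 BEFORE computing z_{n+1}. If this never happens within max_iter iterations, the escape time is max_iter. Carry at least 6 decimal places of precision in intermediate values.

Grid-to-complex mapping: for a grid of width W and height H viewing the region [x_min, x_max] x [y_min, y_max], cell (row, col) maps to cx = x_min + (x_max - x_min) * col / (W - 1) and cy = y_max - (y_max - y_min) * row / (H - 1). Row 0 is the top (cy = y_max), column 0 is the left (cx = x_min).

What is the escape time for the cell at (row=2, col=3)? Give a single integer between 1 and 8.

Answer: 8

Derivation:
z_0 = 0 + 0i, c = -0.1020 + 0.0740i
Iter 1: z = -0.1020 + 0.0740i, |z|^2 = 0.0159
Iter 2: z = -0.0971 + 0.0589i, |z|^2 = 0.0129
Iter 3: z = -0.0960 + 0.0626i, |z|^2 = 0.0131
Iter 4: z = -0.0967 + 0.0620i, |z|^2 = 0.0132
Iter 5: z = -0.0965 + 0.0620i, |z|^2 = 0.0132
Iter 6: z = -0.0965 + 0.0620i, |z|^2 = 0.0132
Iter 7: z = -0.0965 + 0.0620i, |z|^2 = 0.0132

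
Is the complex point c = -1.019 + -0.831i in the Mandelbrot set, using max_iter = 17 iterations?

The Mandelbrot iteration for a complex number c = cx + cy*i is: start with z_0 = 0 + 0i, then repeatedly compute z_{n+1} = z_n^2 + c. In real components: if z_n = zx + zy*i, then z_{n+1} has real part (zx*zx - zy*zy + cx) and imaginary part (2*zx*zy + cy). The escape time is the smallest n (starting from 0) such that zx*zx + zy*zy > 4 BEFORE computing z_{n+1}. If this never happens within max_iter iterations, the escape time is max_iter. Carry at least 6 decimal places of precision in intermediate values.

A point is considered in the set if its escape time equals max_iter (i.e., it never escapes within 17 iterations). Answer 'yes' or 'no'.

Answer: no

Derivation:
z_0 = 0 + 0i, c = -1.0190 + -0.8310i
Iter 1: z = -1.0190 + -0.8310i, |z|^2 = 1.7289
Iter 2: z = -0.6712 + 0.8626i, |z|^2 = 1.1946
Iter 3: z = -1.3125 + -1.9889i, |z|^2 = 5.6786
Escaped at iteration 3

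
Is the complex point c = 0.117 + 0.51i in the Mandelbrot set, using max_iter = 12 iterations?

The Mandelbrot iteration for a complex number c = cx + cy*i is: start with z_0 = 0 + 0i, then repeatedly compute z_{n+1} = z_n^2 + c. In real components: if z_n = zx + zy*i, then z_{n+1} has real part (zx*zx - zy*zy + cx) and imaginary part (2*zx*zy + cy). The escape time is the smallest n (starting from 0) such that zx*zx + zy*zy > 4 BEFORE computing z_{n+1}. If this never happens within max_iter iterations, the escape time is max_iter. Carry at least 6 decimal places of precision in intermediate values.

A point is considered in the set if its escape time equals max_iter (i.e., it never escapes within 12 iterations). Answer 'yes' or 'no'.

z_0 = 0 + 0i, c = 0.1170 + 0.5100i
Iter 1: z = 0.1170 + 0.5100i, |z|^2 = 0.2738
Iter 2: z = -0.1294 + 0.6293i, |z|^2 = 0.4128
Iter 3: z = -0.2623 + 0.3471i, |z|^2 = 0.1893
Iter 4: z = 0.0653 + 0.3279i, |z|^2 = 0.1118
Iter 5: z = 0.0138 + 0.5528i, |z|^2 = 0.3058
Iter 6: z = -0.1884 + 0.5252i, |z|^2 = 0.3114
Iter 7: z = -0.1233 + 0.3121i, |z|^2 = 0.1126
Iter 8: z = 0.0348 + 0.4330i, |z|^2 = 0.1887
Iter 9: z = -0.0693 + 0.5402i, |z|^2 = 0.2966
Iter 10: z = -0.1700 + 0.4351i, |z|^2 = 0.2182
Iter 11: z = -0.0435 + 0.3621i, |z|^2 = 0.1330
Did not escape in 12 iterations → in set

Answer: yes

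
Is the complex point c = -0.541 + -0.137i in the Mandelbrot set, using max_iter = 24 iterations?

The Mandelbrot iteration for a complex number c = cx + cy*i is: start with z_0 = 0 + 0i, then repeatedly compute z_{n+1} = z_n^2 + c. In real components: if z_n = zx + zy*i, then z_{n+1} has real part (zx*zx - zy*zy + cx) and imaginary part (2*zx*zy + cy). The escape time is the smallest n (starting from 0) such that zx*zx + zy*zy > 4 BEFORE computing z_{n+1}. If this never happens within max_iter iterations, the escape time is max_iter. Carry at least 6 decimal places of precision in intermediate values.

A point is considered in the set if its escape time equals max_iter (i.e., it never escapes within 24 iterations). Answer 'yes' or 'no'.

z_0 = 0 + 0i, c = -0.5410 + -0.1370i
Iter 1: z = -0.5410 + -0.1370i, |z|^2 = 0.3115
Iter 2: z = -0.2671 + 0.0112i, |z|^2 = 0.0715
Iter 3: z = -0.4698 + -0.1430i, |z|^2 = 0.2412
Iter 4: z = -0.3407 + -0.0026i, |z|^2 = 0.1161
Iter 5: z = -0.4249 + -0.1352i, |z|^2 = 0.1988
Iter 6: z = -0.3787 + -0.0221i, |z|^2 = 0.1439
Iter 7: z = -0.3980 + -0.1203i, |z|^2 = 0.1729
Iter 8: z = -0.3970 + -0.0413i, |z|^2 = 0.1593
Iter 9: z = -0.3851 + -0.1042i, |z|^2 = 0.1591
Iter 10: z = -0.4036 + -0.0567i, |z|^2 = 0.1661
Iter 11: z = -0.3813 + -0.0912i, |z|^2 = 0.1537
Iter 12: z = -0.4039 + -0.0674i, |z|^2 = 0.1677
Iter 13: z = -0.3824 + -0.0825i, |z|^2 = 0.1531
Iter 14: z = -0.4016 + -0.0739i, |z|^2 = 0.1667
Iter 15: z = -0.3852 + -0.0777i, |z|^2 = 0.1544
Iter 16: z = -0.3987 + -0.0772i, |z|^2 = 0.1649
Iter 17: z = -0.3880 + -0.0755i, |z|^2 = 0.1563
Iter 18: z = -0.3961 + -0.0784i, |z|^2 = 0.1631
Iter 19: z = -0.3902 + -0.0749i, |z|^2 = 0.1579
Iter 20: z = -0.3943 + -0.0786i, |z|^2 = 0.1617
Iter 21: z = -0.3917 + -0.0750i, |z|^2 = 0.1590
Iter 22: z = -0.3932 + -0.0782i, |z|^2 = 0.1607
Iter 23: z = -0.3925 + -0.0755i, |z|^2 = 0.1598
Did not escape in 24 iterations → in set

Answer: yes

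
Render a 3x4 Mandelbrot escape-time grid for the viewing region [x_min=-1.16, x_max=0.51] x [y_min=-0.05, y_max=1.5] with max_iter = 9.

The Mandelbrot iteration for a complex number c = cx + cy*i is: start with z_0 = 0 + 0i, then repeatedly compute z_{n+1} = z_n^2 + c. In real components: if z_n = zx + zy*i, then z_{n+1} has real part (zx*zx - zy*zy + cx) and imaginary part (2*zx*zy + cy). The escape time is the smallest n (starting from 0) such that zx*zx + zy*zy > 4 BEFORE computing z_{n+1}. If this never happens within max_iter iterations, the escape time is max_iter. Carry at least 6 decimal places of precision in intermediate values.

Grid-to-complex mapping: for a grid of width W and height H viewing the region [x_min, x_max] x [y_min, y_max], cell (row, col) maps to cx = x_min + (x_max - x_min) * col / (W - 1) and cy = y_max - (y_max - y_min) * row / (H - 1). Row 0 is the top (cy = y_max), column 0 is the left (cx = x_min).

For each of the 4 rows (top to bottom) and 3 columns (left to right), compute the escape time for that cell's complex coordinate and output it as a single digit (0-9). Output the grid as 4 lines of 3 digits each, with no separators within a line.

(row=0, col=0): c = -1.1600 + 1.5000i → escape time 2
(row=0, col=1): c = -0.3250 + 1.5000i → escape time 2
(row=0, col=2): c = 0.5100 + 1.5000i → escape time 2
(row=1, col=0): c = -1.1600 + 0.9833i → escape time 3
(row=1, col=1): c = -0.3250 + 0.9833i → escape time 5
(row=1, col=2): c = 0.5100 + 0.9833i → escape time 3
(row=2, col=0): c = -1.1600 + 0.4667i → escape time 5
(row=2, col=1): c = -0.3250 + 0.4667i → escape time 9
(row=2, col=2): c = 0.5100 + 0.4667i → escape time 5
(row=3, col=0): c = -1.1600 + -0.0500i → escape time 9
(row=3, col=1): c = -0.3250 + -0.0500i → escape time 9
(row=3, col=2): c = 0.5100 + -0.0500i → escape time 5

Answer: 222
353
595
995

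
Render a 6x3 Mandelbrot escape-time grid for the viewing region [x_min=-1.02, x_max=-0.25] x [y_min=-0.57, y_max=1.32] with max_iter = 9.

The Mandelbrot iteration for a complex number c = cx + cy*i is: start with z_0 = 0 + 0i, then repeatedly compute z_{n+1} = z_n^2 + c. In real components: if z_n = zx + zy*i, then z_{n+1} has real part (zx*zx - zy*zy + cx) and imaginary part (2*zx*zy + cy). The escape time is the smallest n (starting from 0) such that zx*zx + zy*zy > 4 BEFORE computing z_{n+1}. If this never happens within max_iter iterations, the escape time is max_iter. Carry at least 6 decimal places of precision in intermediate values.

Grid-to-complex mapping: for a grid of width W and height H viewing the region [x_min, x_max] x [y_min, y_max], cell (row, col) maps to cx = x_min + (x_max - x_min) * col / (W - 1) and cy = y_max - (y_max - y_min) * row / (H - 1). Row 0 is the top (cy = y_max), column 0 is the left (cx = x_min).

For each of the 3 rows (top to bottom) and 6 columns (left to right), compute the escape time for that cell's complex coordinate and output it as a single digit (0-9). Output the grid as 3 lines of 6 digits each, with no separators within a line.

(row=0, col=0): c = -1.0200 + 1.3200i → escape time 2
(row=0, col=1): c = -0.8660 + 1.3200i → escape time 2
(row=0, col=2): c = -0.7120 + 1.3200i → escape time 2
(row=0, col=3): c = -0.5580 + 1.3200i → escape time 3
(row=0, col=4): c = -0.4040 + 1.3200i → escape time 3
(row=0, col=5): c = -0.2500 + 1.3200i → escape time 2
(row=1, col=0): c = -1.0200 + 0.3750i → escape time 9
(row=1, col=1): c = -0.8660 + 0.3750i → escape time 7
(row=1, col=2): c = -0.7120 + 0.3750i → escape time 9
(row=1, col=3): c = -0.5580 + 0.3750i → escape time 9
(row=1, col=4): c = -0.4040 + 0.3750i → escape time 9
(row=1, col=5): c = -0.2500 + 0.3750i → escape time 9
(row=2, col=0): c = -1.0200 + -0.5700i → escape time 5
(row=2, col=1): c = -0.8660 + -0.5700i → escape time 5
(row=2, col=2): c = -0.7120 + -0.5700i → escape time 6
(row=2, col=3): c = -0.5580 + -0.5700i → escape time 9
(row=2, col=4): c = -0.4040 + -0.5700i → escape time 9
(row=2, col=5): c = -0.2500 + -0.5700i → escape time 9

Answer: 222332
979999
556999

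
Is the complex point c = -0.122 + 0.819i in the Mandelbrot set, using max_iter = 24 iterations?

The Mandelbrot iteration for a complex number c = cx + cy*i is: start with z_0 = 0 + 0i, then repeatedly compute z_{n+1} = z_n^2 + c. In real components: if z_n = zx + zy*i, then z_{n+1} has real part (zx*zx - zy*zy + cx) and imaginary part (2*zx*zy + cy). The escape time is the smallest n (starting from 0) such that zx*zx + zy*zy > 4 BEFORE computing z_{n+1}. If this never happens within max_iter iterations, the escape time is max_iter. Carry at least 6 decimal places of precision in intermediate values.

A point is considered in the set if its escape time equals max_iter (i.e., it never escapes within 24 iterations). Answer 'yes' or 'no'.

Answer: yes

Derivation:
z_0 = 0 + 0i, c = -0.1220 + 0.8190i
Iter 1: z = -0.1220 + 0.8190i, |z|^2 = 0.6856
Iter 2: z = -0.7779 + 0.6192i, |z|^2 = 0.9885
Iter 3: z = 0.0997 + -0.1443i, |z|^2 = 0.0308
Iter 4: z = -0.1329 + 0.7902i, |z|^2 = 0.6421
Iter 5: z = -0.7288 + 0.6090i, |z|^2 = 0.9020
Iter 6: z = 0.0383 + -0.0687i, |z|^2 = 0.0062
Iter 7: z = -0.1253 + 0.8137i, |z|^2 = 0.6779
Iter 8: z = -0.7685 + 0.6151i, |z|^2 = 0.9690
Iter 9: z = 0.0902 + -0.1265i, |z|^2 = 0.0241
Iter 10: z = -0.1299 + 0.7962i, |z|^2 = 0.6508
Iter 11: z = -0.7391 + 0.6122i, |z|^2 = 0.9210
Iter 12: z = 0.0494 + -0.0859i, |z|^2 = 0.0098
Iter 13: z = -0.1269 + 0.8105i, |z|^2 = 0.6730
Iter 14: z = -0.7628 + 0.6132i, |z|^2 = 0.9579
Iter 15: z = 0.0838 + -0.1166i, |z|^2 = 0.0206
Iter 16: z = -0.1286 + 0.7995i, |z|^2 = 0.6557
Iter 17: z = -0.7446 + 0.6134i, |z|^2 = 0.9308
Iter 18: z = 0.0561 + -0.0946i, |z|^2 = 0.0121
Iter 19: z = -0.1278 + 0.8084i, |z|^2 = 0.6698
Iter 20: z = -0.7592 + 0.6124i, |z|^2 = 0.9513
Iter 21: z = 0.0793 + -0.1108i, |z|^2 = 0.0186
Iter 22: z = -0.1280 + 0.8014i, |z|^2 = 0.6587
Iter 23: z = -0.7479 + 0.6139i, |z|^2 = 0.9362
Did not escape in 24 iterations → in set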